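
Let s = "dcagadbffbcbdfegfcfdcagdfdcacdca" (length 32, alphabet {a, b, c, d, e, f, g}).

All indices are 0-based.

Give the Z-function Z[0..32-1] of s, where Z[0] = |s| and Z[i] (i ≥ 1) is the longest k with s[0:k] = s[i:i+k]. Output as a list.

[32, 0, 0, 0, 0, 1, 0, 0, 0, 0, 0, 0, 1, 0, 0, 0, 0, 0, 0, 4, 0, 0, 0, 1, 0, 3, 0, 0, 0, 3, 0, 0]

Z[0]=32
i=1: outside box; Z[1]=0
i=2: outside box; Z[2]=0
i=3: outside box; Z[3]=0
i=4: outside box; Z[4]=0
i=5: outside box; Z[5]=1 scan→box=[5,6)
i=6: outside box; Z[6]=0
i=7: outside box; Z[7]=0
i=8: outside box; Z[8]=0
i=9: outside box; Z[9]=0
i=10: outside box; Z[10]=0
i=11: outside box; Z[11]=0
i=12: outside box; Z[12]=1 scan→box=[12,13)
i=13: outside box; Z[13]=0
i=14: outside box; Z[14]=0
i=15: outside box; Z[15]=0
i=16: outside box; Z[16]=0
i=17: outside box; Z[17]=0
i=18: outside box; Z[18]=0
i=19: outside box; Z[19]=4 scan→box=[19,23)
i=20: min(r-i=3, Z[1]=0)=0; Z[20]=0
i=21: min(r-i=2, Z[2]=0)=0; Z[21]=0
i=22: min(r-i=1, Z[3]=0)=0; Z[22]=0
i=23: outside box; Z[23]=1 scan→box=[23,24)
i=24: outside box; Z[24]=0
i=25: outside box; Z[25]=3 scan→box=[25,28)
i=26: min(r-i=2, Z[1]=0)=0; Z[26]=0
i=27: min(r-i=1, Z[2]=0)=0; Z[27]=0
i=28: outside box; Z[28]=0
i=29: outside box; Z[29]=3 scan→box=[29,32)
i=30: min(r-i=2, Z[1]=0)=0; Z[30]=0
i=31: min(r-i=1, Z[2]=0)=0; Z[31]=0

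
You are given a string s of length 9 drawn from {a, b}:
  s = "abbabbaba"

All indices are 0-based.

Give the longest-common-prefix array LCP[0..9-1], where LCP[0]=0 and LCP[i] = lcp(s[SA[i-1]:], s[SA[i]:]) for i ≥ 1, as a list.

[0, 1, 2, 5, 0, 2, 3, 1, 4]

rank→(start, suffix):
  0 → (8, 'a')
  1 → (6, 'aba')
  2 → (3, 'abbaba')
  3 → (0, 'abbabbaba')
  4 → (7, 'ba')
  5 → (5, 'baba')
  6 → (2, 'babbaba')
  7 → (4, 'bbaba')
  8 → (1, 'bbabbaba')

SA = [8, 6, 3, 0, 7, 5, 2, 4, 1]
i: (SA[i-1],SA[i]) lcp shared
  1: (8,6) 1 'a'
  2: (6,3) 2 'ab'
  3: (3,0) 5 'abbab'
  4: (0,7) 0 ''
  5: (7,5) 2 'ba'
  6: (5,2) 3 'bab'
  7: (2,4) 1 'b'
  8: (4,1) 4 'bbab'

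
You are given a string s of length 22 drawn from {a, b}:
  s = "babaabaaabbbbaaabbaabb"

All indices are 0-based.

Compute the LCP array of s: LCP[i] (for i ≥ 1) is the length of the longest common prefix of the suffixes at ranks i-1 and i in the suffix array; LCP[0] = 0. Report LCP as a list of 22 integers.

rank | idx | suffix
   0 |  13 | aaabbaabb
   1 |   6 | aaabbbbaaabbaabb
   2 |   3 | aabaaabbbbaaabbaabb
   3 |  18 | aabb
   4 |  14 | aabbaabb
   5 |   7 | aabbbbaaabbaabb
   6 |   4 | abaaabbbbaaabbaabb
   7 |   1 | abaabaaabbbbaaabbaabb
   8 |  19 | abb
   9 |  15 | abbaabb
  10 |   8 | abbbbaaabbaabb
  11 |  21 | b
  12 |  12 | baaabbaabb
  13 |   5 | baaabbbbaaabbaabb
  14 |   2 | baabaaabbbbaaabbaabb
  15 |  17 | baabb
  16 |   0 | babaabaaabbbbaaabbaabb
  17 |  20 | bb
  18 |  11 | bbaaabbaabb
  19 |  16 | bbaabb
  20 |  10 | bbbaaabbaabb
  21 |   9 | bbbbaaabbaabb

SA = [13, 6, 3, 18, 14, 7, 4, 1, 19, 15, 8, 21, 12, 5, 2, 17, 0, 20, 11, 16, 10, 9]
rank  pair      lcp
   1  s[13:],s[6:]  5  'aaabb'
   2  s[6:],s[3:]  2  'aa'
   3  s[3:],s[18:]  3  'aab'
   4  s[18:],s[14:]  4  'aabb'
   5  s[14:],s[7:]  4  'aabb'
   6  s[7:],s[4:]  1  'a'
   7  s[4:],s[1:]  4  'abaa'
   8  s[1:],s[19:]  2  'ab'
   9  s[19:],s[15:]  3  'abb'
  10  s[15:],s[8:]  3  'abb'
  11  s[8:],s[21:]  0  ''
  12  s[21:],s[12:]  1  'b'
  13  s[12:],s[5:]  6  'baaabb'
  14  s[5:],s[2:]  3  'baa'
  15  s[2:],s[17:]  4  'baab'
  16  s[17:],s[0:]  2  'ba'
  17  s[0:],s[20:]  1  'b'
  18  s[20:],s[11:]  2  'bb'
  19  s[11:],s[16:]  4  'bbaa'
  20  s[16:],s[10:]  2  'bb'
  21  s[10:],s[9:]  3  'bbb'

[0, 5, 2, 3, 4, 4, 1, 4, 2, 3, 3, 0, 1, 6, 3, 4, 2, 1, 2, 4, 2, 3]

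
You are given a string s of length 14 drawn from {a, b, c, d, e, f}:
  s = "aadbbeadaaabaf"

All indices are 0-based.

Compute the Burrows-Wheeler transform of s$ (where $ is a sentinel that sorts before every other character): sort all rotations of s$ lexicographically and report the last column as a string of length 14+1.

fda$aeabadbaaba

rank  rotation         last
    0  $aadbbeadaaabaf  f
    1  aaabaf$aadbbead  d
    2  aabaf$aadbbeada  a
    3  aadbbeadaaabaf$  $
    4  abaf$aadbbeadaa  a
    5  adaaabaf$aadbbe  e
    6  adbbeadaaabaf$a  a
    7  af$aadbbeadaaab  b
    8  baf$aadbbeadaaa  a
    9  bbeadaaabaf$aad  d
   10  beadaaabaf$aadb  b
   11  daaabaf$aadbbea  a
   12  dbbeadaaabaf$aa  a
   13  eadaaabaf$aadbb  b
   14  f$aadbbeadaaaba  a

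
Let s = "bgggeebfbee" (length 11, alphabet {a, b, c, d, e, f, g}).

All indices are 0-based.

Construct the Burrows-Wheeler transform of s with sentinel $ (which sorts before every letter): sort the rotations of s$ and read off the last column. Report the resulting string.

efe$eebgbggb

rank  rotation      last
    0  $bgggeebfbee  e
    1  bee$bgggeebf  f
    2  bfbee$bgggee  e
    3  bgggeebfbee$  $
    4  e$bgggeebfbe  e
    5  ebfbee$bggge  e
    6  ee$bgggeebfb  b
    7  eebfbee$bggg  g
    8  fbee$bgggeeb  b
    9  geebfbee$bgg  g
   10  ggeebfbee$bg  g
   11  gggeebfbee$b  b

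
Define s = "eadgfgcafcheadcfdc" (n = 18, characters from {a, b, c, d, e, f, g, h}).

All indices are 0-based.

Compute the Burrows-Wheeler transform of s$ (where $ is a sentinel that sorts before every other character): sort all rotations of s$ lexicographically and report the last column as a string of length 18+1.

rank  rotation             last
    0  $eadgfgcafcheadcfdc  c
    1  adcfdc$eadgfgcafche  e
    2  adgfgcafcheadcfdc$e  e
    3  afcheadcfdc$eadgfgc  c
    4  c$eadgfgcafcheadcfd  d
    5  cafcheadcfdc$eadgfg  g
    6  cfdc$eadgfgcafchead  d
    7  cheadcfdc$eadgfgcaf  f
    8  dc$eadgfgcafcheadcf  f
    9  dcfdc$eadgfgcafchea  a
   10  dgfgcafcheadcfdc$ea  a
   11  eadcfdc$eadgfgcafch  h
   12  eadgfgcafcheadcfdc$  $
   13  fcheadcfdc$eadgfgca  a
   14  fdc$eadgfgcafcheadc  c
   15  fgcafcheadcfdc$eadg  g
   16  gcafcheadcfdc$eadgf  f
   17  gfgcafcheadcfdc$ead  d
   18  headcfdc$eadgfgcafc  c

ceecdgdffaah$acgfdc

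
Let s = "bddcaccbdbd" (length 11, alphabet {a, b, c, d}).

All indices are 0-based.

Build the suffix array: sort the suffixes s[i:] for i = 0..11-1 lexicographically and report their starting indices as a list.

[4, 9, 7, 0, 3, 6, 5, 10, 8, 2, 1]

sorted suffixes:
  #0 SA[0]=4  'accbdbd'
  #1 SA[1]=9  'bd'
  #2 SA[2]=7  'bdbd'
  #3 SA[3]=0  'bddcaccbdbd'
  #4 SA[4]=3  'caccbdbd'
  #5 SA[5]=6  'cbdbd'
  #6 SA[6]=5  'ccbdbd'
  #7 SA[7]=10  'd'
  #8 SA[8]=8  'dbd'
  #9 SA[9]=2  'dcaccbdbd'
  #10 SA[10]=1  'ddcaccbdbd'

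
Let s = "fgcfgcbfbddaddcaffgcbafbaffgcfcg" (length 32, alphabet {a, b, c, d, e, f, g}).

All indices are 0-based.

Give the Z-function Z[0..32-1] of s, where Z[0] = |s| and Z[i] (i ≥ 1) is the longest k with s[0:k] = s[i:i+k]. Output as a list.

Z[0]=32
i=1: outside box; Z[1]=0
i=2: outside box; Z[2]=0
i=3: outside box; Z[3]=3 grow→box=[3,6)
i=4: min(r-i=2, Z[1]=0)=0; Z[4]=0
i=5: min(r-i=1, Z[2]=0)=0; Z[5]=0
i=6: outside box; Z[6]=0
i=7: outside box; Z[7]=1 grow→box=[7,8)
i=8: outside box; Z[8]=0
i=9: outside box; Z[9]=0
i=10: outside box; Z[10]=0
i=11: outside box; Z[11]=0
i=12: outside box; Z[12]=0
i=13: outside box; Z[13]=0
i=14: outside box; Z[14]=0
i=15: outside box; Z[15]=0
i=16: outside box; Z[16]=1 grow→box=[16,17)
i=17: outside box; Z[17]=3 grow→box=[17,20)
i=18: min(r-i=2, Z[1]=0)=0; Z[18]=0
i=19: min(r-i=1, Z[2]=0)=0; Z[19]=0
i=20: outside box; Z[20]=0
i=21: outside box; Z[21]=0
i=22: outside box; Z[22]=1 grow→box=[22,23)
i=23: outside box; Z[23]=0
i=24: outside box; Z[24]=0
i=25: outside box; Z[25]=1 grow→box=[25,26)
i=26: outside box; Z[26]=4 grow→box=[26,30)
i=27: min(r-i=3, Z[1]=0)=0; Z[27]=0
i=28: min(r-i=2, Z[2]=0)=0; Z[28]=0
i=29: min(r-i=1, Z[3]=3)=1; Z[29]=1
i=30: outside box; Z[30]=0
i=31: outside box; Z[31]=0

[32, 0, 0, 3, 0, 0, 0, 1, 0, 0, 0, 0, 0, 0, 0, 0, 1, 3, 0, 0, 0, 0, 1, 0, 0, 1, 4, 0, 0, 1, 0, 0]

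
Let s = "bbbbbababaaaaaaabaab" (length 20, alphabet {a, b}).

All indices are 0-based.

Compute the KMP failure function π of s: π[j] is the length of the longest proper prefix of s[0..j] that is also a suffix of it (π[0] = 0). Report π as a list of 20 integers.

π[0] = 0
j=1 s[j]='b': π[1]=1 (border 'b')
j=2 s[j]='b': π[2]=2 (border 'bb')
j=3 s[j]='b': π[3]=3 (border 'bbb')
j=4 s[j]='b': π[4]=4 (border 'bbbb')
j=5 s[j]='a': k: 4→3→2→1→0; π[5]=0 (border '')
j=6 s[j]='b': π[6]=1 (border 'b')
j=7 s[j]='a': k: 1→0; π[7]=0 (border '')
j=8 s[j]='b': π[8]=1 (border 'b')
j=9 s[j]='a': k: 1→0; π[9]=0 (border '')
j=10 s[j]='a': π[10]=0 (border '')
j=11 s[j]='a': π[11]=0 (border '')
j=12 s[j]='a': π[12]=0 (border '')
j=13 s[j]='a': π[13]=0 (border '')
j=14 s[j]='a': π[14]=0 (border '')
j=15 s[j]='a': π[15]=0 (border '')
j=16 s[j]='b': π[16]=1 (border 'b')
j=17 s[j]='a': k: 1→0; π[17]=0 (border '')
j=18 s[j]='a': π[18]=0 (border '')
j=19 s[j]='b': π[19]=1 (border 'b')

[0, 1, 2, 3, 4, 0, 1, 0, 1, 0, 0, 0, 0, 0, 0, 0, 1, 0, 0, 1]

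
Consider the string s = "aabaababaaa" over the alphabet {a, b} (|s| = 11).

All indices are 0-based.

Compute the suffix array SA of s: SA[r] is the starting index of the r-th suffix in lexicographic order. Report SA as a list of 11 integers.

[10, 9, 8, 0, 3, 6, 1, 4, 7, 2, 5]

rank→(start, suffix):
  0 → (10, 'a')
  1 → (9, 'aa')
  2 → (8, 'aaa')
  3 → (0, 'aabaababaaa')
  4 → (3, 'aababaaa')
  5 → (6, 'abaaa')
  6 → (1, 'abaababaaa')
  7 → (4, 'ababaaa')
  8 → (7, 'baaa')
  9 → (2, 'baababaaa')
  10 → (5, 'babaaa')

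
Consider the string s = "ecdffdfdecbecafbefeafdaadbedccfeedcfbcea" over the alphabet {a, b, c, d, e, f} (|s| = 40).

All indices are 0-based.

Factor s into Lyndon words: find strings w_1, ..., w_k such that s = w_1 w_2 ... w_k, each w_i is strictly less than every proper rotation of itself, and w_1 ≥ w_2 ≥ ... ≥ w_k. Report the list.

emit factor 1: 'e' (i=0, period=1)
emit factor 2: 'cdffdfde' (i=1, period=8)
emit factor 3: 'c' (i=9, period=1)
emit factor 4: 'bec' (i=10, period=3)
emit factor 5: 'afbefeafd' (i=13, period=9)
emit factor 6: 'aadbedccfeedcfbce' (i=22, period=17)
emit factor 7: 'a' (i=39, period=1)

["e", "cdffdfde", "c", "bec", "afbefeafd", "aadbedccfeedcfbce", "a"]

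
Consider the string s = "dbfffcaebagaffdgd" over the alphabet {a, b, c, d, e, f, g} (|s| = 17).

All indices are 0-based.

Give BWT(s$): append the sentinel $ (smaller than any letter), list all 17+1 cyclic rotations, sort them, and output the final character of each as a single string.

rank  rotation            last
    0  $dbfffcaebagaffdgd  d
    1  aebagaffdgd$dbfffc  c
    2  affdgd$dbfffcaebag  g
    3  agaffdgd$dbfffcaeb  b
    4  bagaffdgd$dbfffcae  e
    5  bfffcaebagaffdgd$d  d
    6  caebagaffdgd$dbfff  f
    7  d$dbfffcaebagaffdg  g
    8  dbfffcaebagaffdgd$  $
    9  dgd$dbfffcaebagaff  f
   10  ebagaffdgd$dbfffca  a
   11  fcaebagaffdgd$dbff  f
   12  fdgd$dbfffcaebagaf  f
   13  ffcaebagaffdgd$dbf  f
   14  ffdgd$dbfffcaebaga  a
   15  fffcaebagaffdgd$db  b
   16  gaffdgd$dbfffcaeba  a
   17  gd$dbfffcaebagaffd  d

dcgbedfg$fafffabad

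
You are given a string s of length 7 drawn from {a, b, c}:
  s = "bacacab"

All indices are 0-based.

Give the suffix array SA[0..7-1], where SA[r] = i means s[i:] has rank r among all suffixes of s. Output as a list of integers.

sorted suffixes:
  #0 SA[0]=5  'ab'
  #1 SA[1]=3  'acab'
  #2 SA[2]=1  'acacab'
  #3 SA[3]=6  'b'
  #4 SA[4]=0  'bacacab'
  #5 SA[5]=4  'cab'
  #6 SA[6]=2  'cacab'

[5, 3, 1, 6, 0, 4, 2]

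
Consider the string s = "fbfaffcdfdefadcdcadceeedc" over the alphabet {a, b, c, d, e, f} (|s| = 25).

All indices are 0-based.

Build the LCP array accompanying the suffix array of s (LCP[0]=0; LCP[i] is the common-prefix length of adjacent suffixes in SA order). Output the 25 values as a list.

rank | idx | suffix
   0 |  12 | adcdcadceeedc
   1 |  17 | adceeedc
   2 |   3 | affcdfdefadcdcadceeedc
   3 |   1 | bfaffcdfdefadcdcadceeedc
   4 |  24 | c
   5 |  16 | cadceeedc
   6 |  14 | cdcadceeedc
   7 |   6 | cdfdefadcdcadceeedc
   8 |  19 | ceeedc
   9 |  23 | dc
  10 |  15 | dcadceeedc
  11 |  13 | dcdcadceeedc
  12 |  18 | dceeedc
  13 |   9 | defadcdcadceeedc
  14 |   7 | dfdefadcdcadceeedc
  15 |  22 | edc
  16 |  21 | eedc
  17 |  20 | eeedc
  18 |  10 | efadcdcadceeedc
  19 |  11 | fadcdcadceeedc
  20 |   2 | faffcdfdefadcdcadceeedc
  21 |   0 | fbfaffcdfdefadcdcadceeedc
  22 |   5 | fcdfdefadcdcadceeedc
  23 |   8 | fdefadcdcadceeedc
  24 |   4 | ffcdfdefadcdcadceeedc

SA = [12, 17, 3, 1, 24, 16, 14, 6, 19, 23, 15, 13, 18, 9, 7, 22, 21, 20, 10, 11, 2, 0, 5, 8, 4]
rank  pair      lcp
   1  s[12:],s[17:]  3  'adc'
   2  s[17:],s[3:]  1  'a'
   3  s[3:],s[1:]  0  ''
   4  s[1:],s[24:]  0  ''
   5  s[24:],s[16:]  1  'c'
   6  s[16:],s[14:]  1  'c'
   7  s[14:],s[6:]  2  'cd'
   8  s[6:],s[19:]  1  'c'
   9  s[19:],s[23:]  0  ''
  10  s[23:],s[15:]  2  'dc'
  11  s[15:],s[13:]  2  'dc'
  12  s[13:],s[18:]  2  'dc'
  13  s[18:],s[9:]  1  'd'
  14  s[9:],s[7:]  1  'd'
  15  s[7:],s[22:]  0  ''
  16  s[22:],s[21:]  1  'e'
  17  s[21:],s[20:]  2  'ee'
  18  s[20:],s[10:]  1  'e'
  19  s[10:],s[11:]  0  ''
  20  s[11:],s[2:]  2  'fa'
  21  s[2:],s[0:]  1  'f'
  22  s[0:],s[5:]  1  'f'
  23  s[5:],s[8:]  1  'f'
  24  s[8:],s[4:]  1  'f'

[0, 3, 1, 0, 0, 1, 1, 2, 1, 0, 2, 2, 2, 1, 1, 0, 1, 2, 1, 0, 2, 1, 1, 1, 1]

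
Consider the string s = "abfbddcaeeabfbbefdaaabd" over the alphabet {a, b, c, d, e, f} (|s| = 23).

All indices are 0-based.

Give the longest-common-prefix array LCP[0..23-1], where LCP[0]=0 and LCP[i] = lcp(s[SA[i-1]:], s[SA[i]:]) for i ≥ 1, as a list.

rank→(start, suffix):
  0 → (18, 'aaabd')
  1 → (19, 'aabd')
  2 → (20, 'abd')
  3 → (10, 'abfbbefdaaabd')
  4 → (0, 'abfbddcaeeabfbbefdaaabd')
  5 → (7, 'aeeabfbbefdaaabd')
  6 → (13, 'bbefdaaabd')
  7 → (21, 'bd')
  8 → (3, 'bddcaeeabfbbefdaaabd')
  9 → (14, 'befdaaabd')
  10 → (11, 'bfbbefdaaabd')
  11 → (1, 'bfbddcaeeabfbbefdaaabd')
  12 → (6, 'caeeabfbbefdaaabd')
  13 → (22, 'd')
  14 → (17, 'daaabd')
  15 → (5, 'dcaeeabfbbefdaaabd')
  16 → (4, 'ddcaeeabfbbefdaaabd')
  17 → (9, 'eabfbbefdaaabd')
  18 → (8, 'eeabfbbefdaaabd')
  19 → (15, 'efdaaabd')
  20 → (12, 'fbbefdaaabd')
  21 → (2, 'fbddcaeeabfbbefdaaabd')
  22 → (16, 'fdaaabd')

SA = [18, 19, 20, 10, 0, 7, 13, 21, 3, 14, 11, 1, 6, 22, 17, 5, 4, 9, 8, 15, 12, 2, 16]
i: (SA[i-1],SA[i]) lcp shared
  1: (18,19) 2 'aa'
  2: (19,20) 1 'a'
  3: (20,10) 2 'ab'
  4: (10,0) 4 'abfb'
  5: (0,7) 1 'a'
  6: (7,13) 0 ''
  7: (13,21) 1 'b'
  8: (21,3) 2 'bd'
  9: (3,14) 1 'b'
  10: (14,11) 1 'b'
  11: (11,1) 3 'bfb'
  12: (1,6) 0 ''
  13: (6,22) 0 ''
  14: (22,17) 1 'd'
  15: (17,5) 1 'd'
  16: (5,4) 1 'd'
  17: (4,9) 0 ''
  18: (9,8) 1 'e'
  19: (8,15) 1 'e'
  20: (15,12) 0 ''
  21: (12,2) 2 'fb'
  22: (2,16) 1 'f'

[0, 2, 1, 2, 4, 1, 0, 1, 2, 1, 1, 3, 0, 0, 1, 1, 1, 0, 1, 1, 0, 2, 1]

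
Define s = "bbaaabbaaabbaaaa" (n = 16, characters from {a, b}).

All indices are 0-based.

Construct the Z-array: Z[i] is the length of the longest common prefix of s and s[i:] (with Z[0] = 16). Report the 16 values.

Z[0]=16
i=1: fresh scan; Z[1]=1 grow→box=[1,2)
i=2: fresh scan; Z[2]=0
i=3: fresh scan; Z[3]=0
i=4: fresh scan; Z[4]=0
i=5: fresh scan; Z[5]=10 grow→box=[5,15)
i=6: min(r-i=9, Z[1]=1)=1; Z[6]=1
i=7: min(r-i=8, Z[2]=0)=0; Z[7]=0
i=8: min(r-i=7, Z[3]=0)=0; Z[8]=0
i=9: min(r-i=6, Z[4]=0)=0; Z[9]=0
i=10: min(r-i=5, Z[5]=10)=5; Z[10]=5
i=11: min(r-i=4, Z[6]=1)=1; Z[11]=1
i=12: min(r-i=3, Z[7]=0)=0; Z[12]=0
i=13: min(r-i=2, Z[8]=0)=0; Z[13]=0
i=14: min(r-i=1, Z[9]=0)=0; Z[14]=0
i=15: fresh scan; Z[15]=0

[16, 1, 0, 0, 0, 10, 1, 0, 0, 0, 5, 1, 0, 0, 0, 0]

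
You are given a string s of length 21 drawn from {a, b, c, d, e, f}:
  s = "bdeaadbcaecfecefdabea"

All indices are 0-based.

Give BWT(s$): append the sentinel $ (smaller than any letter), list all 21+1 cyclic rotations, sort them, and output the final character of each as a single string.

aeedacd$abeefabbdfacec

rank  rotation                last
    0  $bdeaadbcaecfecefdabea  a
    1  a$bdeaadbcaecfecefdabe  e
    2  aadbcaecfecefdabea$bde  e
    3  abea$bdeaadbcaecfecefd  d
    4  adbcaecfecefdabea$bdea  a
    5  aecfecefdabea$bdeaadbc  c
    6  bcaecfecefdabea$bdeaad  d
    7  bdeaadbcaecfecefdabea$  $
    8  bea$bdeaadbcaecfecefda  a
    9  caecfecefdabea$bdeaadb  b
   10  cefdabea$bdeaadbcaecfe  e
   11  cfecefdabea$bdeaadbcae  e
   12  dabea$bdeaadbcaecfecef  f
   13  dbcaecfecefdabea$bdeaa  a
   14  deaadbcaecfecefdabea$b  b
   15  ea$bdeaadbcaecfecefdab  b
   16  eaadbcaecfecefdabea$bd  d
   17  ecefdabea$bdeaadbcaecf  f
   18  ecfecefdabea$bdeaadbca  a
   19  efdabea$bdeaadbcaecfec  c
   20  fdabea$bdeaadbcaecfece  e
   21  fecefdabea$bdeaadbcaec  c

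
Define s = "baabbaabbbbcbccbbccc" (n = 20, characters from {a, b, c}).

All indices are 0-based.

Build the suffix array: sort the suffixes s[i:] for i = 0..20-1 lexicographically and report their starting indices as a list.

[1, 5, 2, 6, 0, 4, 3, 7, 8, 9, 15, 10, 12, 16, 19, 14, 11, 18, 13, 17]

rank | idx | suffix
   0 |   1 | aabbaabbbbcbccbbccc
   1 |   5 | aabbbbcbccbbccc
   2 |   2 | abbaabbbbcbccbbccc
   3 |   6 | abbbbcbccbbccc
   4 |   0 | baabbaabbbbcbccbbccc
   5 |   4 | baabbbbcbccbbccc
   6 |   3 | bbaabbbbcbccbbccc
   7 |   7 | bbbbcbccbbccc
   8 |   8 | bbbcbccbbccc
   9 |   9 | bbcbccbbccc
  10 |  15 | bbccc
  11 |  10 | bcbccbbccc
  12 |  12 | bccbbccc
  13 |  16 | bccc
  14 |  19 | c
  15 |  14 | cbbccc
  16 |  11 | cbccbbccc
  17 |  18 | cc
  18 |  13 | ccbbccc
  19 |  17 | ccc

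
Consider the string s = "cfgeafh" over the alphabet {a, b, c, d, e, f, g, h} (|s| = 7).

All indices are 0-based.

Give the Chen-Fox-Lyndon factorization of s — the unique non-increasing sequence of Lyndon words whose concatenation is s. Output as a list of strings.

["cfge", "afh"]

emit factor 1: 'cfge' (i=0, period=4)
emit factor 2: 'afh' (i=4, period=3)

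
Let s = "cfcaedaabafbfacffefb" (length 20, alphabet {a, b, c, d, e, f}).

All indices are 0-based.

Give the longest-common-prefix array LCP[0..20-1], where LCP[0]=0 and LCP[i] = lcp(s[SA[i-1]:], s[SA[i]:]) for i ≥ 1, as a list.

sorted suffixes:
  #0 SA[0]=6  'aabafbfacffefb'
  #1 SA[1]=7  'abafbfacffefb'
  #2 SA[2]=13  'acffefb'
  #3 SA[3]=3  'aedaabafbfacffefb'
  #4 SA[4]=9  'afbfacffefb'
  #5 SA[5]=19  'b'
  #6 SA[6]=8  'bafbfacffefb'
  #7 SA[7]=11  'bfacffefb'
  #8 SA[8]=2  'caedaabafbfacffefb'
  #9 SA[9]=0  'cfcaedaabafbfacffefb'
  #10 SA[10]=14  'cffefb'
  #11 SA[11]=5  'daabafbfacffefb'
  #12 SA[12]=4  'edaabafbfacffefb'
  #13 SA[13]=17  'efb'
  #14 SA[14]=12  'facffefb'
  #15 SA[15]=18  'fb'
  #16 SA[16]=10  'fbfacffefb'
  #17 SA[17]=1  'fcaedaabafbfacffefb'
  #18 SA[18]=16  'fefb'
  #19 SA[19]=15  'ffefb'

SA = [6, 7, 13, 3, 9, 19, 8, 11, 2, 0, 14, 5, 4, 17, 12, 18, 10, 1, 16, 15]
rank  pair      lcp
   1  s[6:],s[7:]  1  'a'
   2  s[7:],s[13:]  1  'a'
   3  s[13:],s[3:]  1  'a'
   4  s[3:],s[9:]  1  'a'
   5  s[9:],s[19:]  0  ''
   6  s[19:],s[8:]  1  'b'
   7  s[8:],s[11:]  1  'b'
   8  s[11:],s[2:]  0  ''
   9  s[2:],s[0:]  1  'c'
  10  s[0:],s[14:]  2  'cf'
  11  s[14:],s[5:]  0  ''
  12  s[5:],s[4:]  0  ''
  13  s[4:],s[17:]  1  'e'
  14  s[17:],s[12:]  0  ''
  15  s[12:],s[18:]  1  'f'
  16  s[18:],s[10:]  2  'fb'
  17  s[10:],s[1:]  1  'f'
  18  s[1:],s[16:]  1  'f'
  19  s[16:],s[15:]  1  'f'

[0, 1, 1, 1, 1, 0, 1, 1, 0, 1, 2, 0, 0, 1, 0, 1, 2, 1, 1, 1]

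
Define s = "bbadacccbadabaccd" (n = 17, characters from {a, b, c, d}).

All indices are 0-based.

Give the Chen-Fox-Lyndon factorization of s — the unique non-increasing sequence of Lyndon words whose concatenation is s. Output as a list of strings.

emit factor 1: 'b' (i=0, period=1)
emit factor 2: 'b' (i=1, period=1)
emit factor 3: 'ad' (i=2, period=2)
emit factor 4: 'acccbad' (i=4, period=7)
emit factor 5: 'abaccd' (i=11, period=6)

["b", "b", "ad", "acccbad", "abaccd"]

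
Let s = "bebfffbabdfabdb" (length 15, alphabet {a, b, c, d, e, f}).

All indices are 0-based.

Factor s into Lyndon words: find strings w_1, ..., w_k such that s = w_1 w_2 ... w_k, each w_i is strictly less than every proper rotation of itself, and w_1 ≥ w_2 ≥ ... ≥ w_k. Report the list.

emit factor 1: 'bebfff' (i=0, period=6)
emit factor 2: 'b' (i=6, period=1)
emit factor 3: 'abdf' (i=7, period=4)
emit factor 4: 'abdb' (i=11, period=4)

["bebfff", "b", "abdf", "abdb"]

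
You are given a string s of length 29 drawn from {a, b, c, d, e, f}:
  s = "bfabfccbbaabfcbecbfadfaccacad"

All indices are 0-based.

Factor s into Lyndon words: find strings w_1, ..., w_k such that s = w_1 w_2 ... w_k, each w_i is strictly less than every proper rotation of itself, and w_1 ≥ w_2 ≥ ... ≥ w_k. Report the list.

["bf", "abfccbb", "aabfcbecbfadfaccacad"]

emit factor 1: 'bf' (i=0, period=2)
emit factor 2: 'abfccbb' (i=2, period=7)
emit factor 3: 'aabfcbecbfadfaccacad' (i=9, period=20)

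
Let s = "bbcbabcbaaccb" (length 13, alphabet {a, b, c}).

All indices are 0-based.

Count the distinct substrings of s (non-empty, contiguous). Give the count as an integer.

sorted suffixes:
  #0 SA[0]=8  'aaccb'
  #1 SA[1]=4  'abcbaaccb'
  #2 SA[2]=9  'accb'
  #3 SA[3]=12  'b'
  #4 SA[4]=7  'baaccb'
  #5 SA[5]=3  'babcbaaccb'
  #6 SA[6]=0  'bbcbabcbaaccb'
  #7 SA[7]=5  'bcbaaccb'
  #8 SA[8]=1  'bcbabcbaaccb'
  #9 SA[9]=11  'cb'
  #10 SA[10]=6  'cbaaccb'
  #11 SA[11]=2  'cbabcbaaccb'
  #12 SA[12]=10  'ccb'

SA = [8, 4, 9, 12, 7, 3, 0, 5, 1, 11, 6, 2, 10]
i: (SA[i-1],SA[i]) lcp shared
  1: (8,4) 1 'a'
  2: (4,9) 1 'a'
  3: (9,12) 0 ''
  4: (12,7) 1 'b'
  5: (7,3) 2 'ba'
  6: (3,0) 1 'b'
  7: (0,5) 1 'b'
  8: (5,1) 4 'bcba'
  9: (1,11) 0 ''
  10: (11,6) 2 'cb'
  11: (6,2) 3 'cba'
  12: (2,10) 1 'c'

n(n+1)/2 = 13·14/2 = 91
Σ LCP = 0 + 1 + 1 + 0 + 1 + 2 + 1 + 1 + 4 + 0 + 2 + 3 + 1 = 17
distinct = 91 − 17 = 74

74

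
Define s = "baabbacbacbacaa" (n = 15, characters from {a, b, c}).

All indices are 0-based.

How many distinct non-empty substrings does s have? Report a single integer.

sorted suffixes:
  #0 SA[0]=14  'a'
  #1 SA[1]=13  'aa'
  #2 SA[2]=1  'aabbacbacbacaa'
  #3 SA[3]=2  'abbacbacbacaa'
  #4 SA[4]=11  'acaa'
  #5 SA[5]=8  'acbacaa'
  #6 SA[6]=5  'acbacbacaa'
  #7 SA[7]=0  'baabbacbacbacaa'
  #8 SA[8]=10  'bacaa'
  #9 SA[9]=7  'bacbacaa'
  #10 SA[10]=4  'bacbacbacaa'
  #11 SA[11]=3  'bbacbacbacaa'
  #12 SA[12]=12  'caa'
  #13 SA[13]=9  'cbacaa'
  #14 SA[14]=6  'cbacbacaa'

SA = [14, 13, 1, 2, 11, 8, 5, 0, 10, 7, 4, 3, 12, 9, 6]
i: (SA[i-1],SA[i]) lcp shared
  1: (14,13) 1 'a'
  2: (13,1) 2 'aa'
  3: (1,2) 1 'a'
  4: (2,11) 1 'a'
  5: (11,8) 2 'ac'
  6: (8,5) 5 'acbac'
  7: (5,0) 0 ''
  8: (0,10) 2 'ba'
  9: (10,7) 3 'bac'
  10: (7,4) 6 'bacbac'
  11: (4,3) 1 'b'
  12: (3,12) 0 ''
  13: (12,9) 1 'c'
  14: (9,6) 4 'cbac'

n(n+1)/2 = 15·16/2 = 120
Σ LCP = 0 + 1 + 2 + 1 + 1 + 2 + 5 + 0 + 2 + 3 + 6 + 1 + 0 + 1 + 4 = 29
distinct = 120 − 29 = 91

91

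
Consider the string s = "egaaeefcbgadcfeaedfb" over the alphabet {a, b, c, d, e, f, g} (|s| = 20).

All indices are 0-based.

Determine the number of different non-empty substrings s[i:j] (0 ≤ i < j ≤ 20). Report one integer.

rank | idx | suffix
   0 |   2 | aaeefcbgadcfeaedfb
   1 |  10 | adcfeaedfb
   2 |  15 | aedfb
   3 |   3 | aeefcbgadcfeaedfb
   4 |  19 | b
   5 |   8 | bgadcfeaedfb
   6 |   7 | cbgadcfeaedfb
   7 |  12 | cfeaedfb
   8 |  11 | dcfeaedfb
   9 |  17 | dfb
  10 |  14 | eaedfb
  11 |  16 | edfb
  12 |   4 | eefcbgadcfeaedfb
  13 |   5 | efcbgadcfeaedfb
  14 |   0 | egaaeefcbgadcfeaedfb
  15 |  18 | fb
  16 |   6 | fcbgadcfeaedfb
  17 |  13 | feaedfb
  18 |   1 | gaaeefcbgadcfeaedfb
  19 |   9 | gadcfeaedfb

SA = [2, 10, 15, 3, 19, 8, 7, 12, 11, 17, 14, 16, 4, 5, 0, 18, 6, 13, 1, 9]
[i] adj suffixes → lcp
  [1] 2/10 → 1 ('a')
  [2] 10/15 → 1 ('a')
  [3] 15/3 → 2 ('ae')
  [4] 3/19 → 0 ('')
  [5] 19/8 → 1 ('b')
  [6] 8/7 → 0 ('')
  [7] 7/12 → 1 ('c')
  [8] 12/11 → 0 ('')
  [9] 11/17 → 1 ('d')
  [10] 17/14 → 0 ('')
  [11] 14/16 → 1 ('e')
  [12] 16/4 → 1 ('e')
  [13] 4/5 → 1 ('e')
  [14] 5/0 → 1 ('e')
  [15] 0/18 → 0 ('')
  [16] 18/6 → 1 ('f')
  [17] 6/13 → 1 ('f')
  [18] 13/1 → 0 ('')
  [19] 1/9 → 2 ('ga')

n(n+1)/2 = 20·21/2 = 210
Σ LCP = 0 + 1 + 1 + 2 + 0 + 1 + 0 + 1 + 0 + 1 + 0 + 1 + 1 + 1 + 1 + 0 + 1 + 1 + 0 + 2 = 15
distinct = 210 − 15 = 195

195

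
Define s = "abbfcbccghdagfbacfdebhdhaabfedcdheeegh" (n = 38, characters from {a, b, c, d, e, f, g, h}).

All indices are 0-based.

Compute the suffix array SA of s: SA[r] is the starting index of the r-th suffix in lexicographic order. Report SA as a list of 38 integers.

[24, 0, 25, 15, 11, 14, 1, 5, 2, 26, 20, 4, 6, 30, 16, 7, 10, 29, 18, 22, 31, 19, 28, 33, 34, 35, 13, 3, 17, 27, 12, 36, 8, 37, 23, 9, 21, 32]

sorted suffixes:
  #0 SA[0]=24  'aabfedcdheeegh'
  #1 SA[1]=0  'abbfcbccghdagfbacfdebhdhaabfedcdheeegh'
  #2 SA[2]=25  'abfedcdheeegh'
  #3 SA[3]=15  'acfdebhdhaabfedcdheeegh'
  #4 SA[4]=11  'agfbacfdebhdhaabfedcdheeegh'
  #5 SA[5]=14  'bacfdebhdhaabfedcdheeegh'
  #6 SA[6]=1  'bbfcbccghdagfbacfdebhdhaabfedcdheeegh'
  #7 SA[7]=5  'bccghdagfbacfdebhdhaabfedcdheeegh'
  #8 SA[8]=2  'bfcbccghdagfbacfdebhdhaabfedcdheeegh'
  #9 SA[9]=26  'bfedcdheeegh'
  #10 SA[10]=20  'bhdhaabfedcdheeegh'
  #11 SA[11]=4  'cbccghdagfbacfdebhdhaabfedcdheeegh'
  #12 SA[12]=6  'ccghdagfbacfdebhdhaabfedcdheeegh'
  #13 SA[13]=30  'cdheeegh'
  #14 SA[14]=16  'cfdebhdhaabfedcdheeegh'
  #15 SA[15]=7  'cghdagfbacfdebhdhaabfedcdheeegh'
  #16 SA[16]=10  'dagfbacfdebhdhaabfedcdheeegh'
  #17 SA[17]=29  'dcdheeegh'
  #18 SA[18]=18  'debhdhaabfedcdheeegh'
  #19 SA[19]=22  'dhaabfedcdheeegh'
  #20 SA[20]=31  'dheeegh'
  #21 SA[21]=19  'ebhdhaabfedcdheeegh'
  #22 SA[22]=28  'edcdheeegh'
  #23 SA[23]=33  'eeegh'
  #24 SA[24]=34  'eegh'
  #25 SA[25]=35  'egh'
  #26 SA[26]=13  'fbacfdebhdhaabfedcdheeegh'
  #27 SA[27]=3  'fcbccghdagfbacfdebhdhaabfedcdheeegh'
  #28 SA[28]=17  'fdebhdhaabfedcdheeegh'
  #29 SA[29]=27  'fedcdheeegh'
  #30 SA[30]=12  'gfbacfdebhdhaabfedcdheeegh'
  #31 SA[31]=36  'gh'
  #32 SA[32]=8  'ghdagfbacfdebhdhaabfedcdheeegh'
  #33 SA[33]=37  'h'
  #34 SA[34]=23  'haabfedcdheeegh'
  #35 SA[35]=9  'hdagfbacfdebhdhaabfedcdheeegh'
  #36 SA[36]=21  'hdhaabfedcdheeegh'
  #37 SA[37]=32  'heeegh'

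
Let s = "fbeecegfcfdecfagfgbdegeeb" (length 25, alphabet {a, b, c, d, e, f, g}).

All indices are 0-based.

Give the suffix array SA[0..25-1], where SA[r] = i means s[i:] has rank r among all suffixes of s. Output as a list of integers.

rank | idx | suffix
   0 |  14 | agfgbdegeeb
   1 |  24 | b
   2 |  18 | bdegeeb
   3 |   1 | beecegfcfdecfagfgbdegeeb
   4 |   4 | cegfcfdecfagfgbdegeeb
   5 |  12 | cfagfgbdegeeb
   6 |   8 | cfdecfagfgbdegeeb
   7 |  10 | decfagfgbdegeeb
   8 |  19 | degeeb
   9 |  23 | eb
  10 |   3 | ecegfcfdecfagfgbdegeeb
  11 |  11 | ecfagfgbdegeeb
  12 |  22 | eeb
  13 |   2 | eecegfcfdecfagfgbdegeeb
  14 |  20 | egeeb
  15 |   5 | egfcfdecfagfgbdegeeb
  16 |  13 | fagfgbdegeeb
  17 |   0 | fbeecegfcfdecfagfgbdegeeb
  18 |   7 | fcfdecfagfgbdegeeb
  19 |   9 | fdecfagfgbdegeeb
  20 |  16 | fgbdegeeb
  21 |  17 | gbdegeeb
  22 |  21 | geeb
  23 |   6 | gfcfdecfagfgbdegeeb
  24 |  15 | gfgbdegeeb

[14, 24, 18, 1, 4, 12, 8, 10, 19, 23, 3, 11, 22, 2, 20, 5, 13, 0, 7, 9, 16, 17, 21, 6, 15]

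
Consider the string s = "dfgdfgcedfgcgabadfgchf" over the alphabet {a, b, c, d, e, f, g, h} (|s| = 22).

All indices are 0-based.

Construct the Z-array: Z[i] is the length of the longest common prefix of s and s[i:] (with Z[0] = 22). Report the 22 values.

Z[0]=22
i=1: fresh scan; Z[1]=0
i=2: fresh scan; Z[2]=0
i=3: fresh scan; Z[3]=3 extend→box=[3,6)
i=4: min(r-i=2, Z[1]=0)=0; Z[4]=0
i=5: min(r-i=1, Z[2]=0)=0; Z[5]=0
i=6: fresh scan; Z[6]=0
i=7: fresh scan; Z[7]=0
i=8: fresh scan; Z[8]=3 extend→box=[8,11)
i=9: min(r-i=2, Z[1]=0)=0; Z[9]=0
i=10: min(r-i=1, Z[2]=0)=0; Z[10]=0
i=11: fresh scan; Z[11]=0
i=12: fresh scan; Z[12]=0
i=13: fresh scan; Z[13]=0
i=14: fresh scan; Z[14]=0
i=15: fresh scan; Z[15]=0
i=16: fresh scan; Z[16]=3 extend→box=[16,19)
i=17: min(r-i=2, Z[1]=0)=0; Z[17]=0
i=18: min(r-i=1, Z[2]=0)=0; Z[18]=0
i=19: fresh scan; Z[19]=0
i=20: fresh scan; Z[20]=0
i=21: fresh scan; Z[21]=0

[22, 0, 0, 3, 0, 0, 0, 0, 3, 0, 0, 0, 0, 0, 0, 0, 3, 0, 0, 0, 0, 0]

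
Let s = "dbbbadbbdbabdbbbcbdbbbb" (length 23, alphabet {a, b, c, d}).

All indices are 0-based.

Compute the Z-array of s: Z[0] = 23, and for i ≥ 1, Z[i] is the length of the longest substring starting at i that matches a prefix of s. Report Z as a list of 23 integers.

Z[0]=23
i=1: i≥r, start 0; Z[1]=0
i=2: i≥r, start 0; Z[2]=0
i=3: i≥r, start 0; Z[3]=0
i=4: i≥r, start 0; Z[4]=0
i=5: i≥r, start 0; Z[5]=3 grow→box=[5,8)
i=6: min(r-i=2, Z[1]=0)=0; Z[6]=0
i=7: min(r-i=1, Z[2]=0)=0; Z[7]=0
i=8: i≥r, start 0; Z[8]=2 grow→box=[8,10)
i=9: min(r-i=1, Z[1]=0)=0; Z[9]=0
i=10: i≥r, start 0; Z[10]=0
i=11: i≥r, start 0; Z[11]=0
i=12: i≥r, start 0; Z[12]=4 grow→box=[12,16)
i=13: min(r-i=3, Z[1]=0)=0; Z[13]=0
i=14: min(r-i=2, Z[2]=0)=0; Z[14]=0
i=15: min(r-i=1, Z[3]=0)=0; Z[15]=0
i=16: i≥r, start 0; Z[16]=0
i=17: i≥r, start 0; Z[17]=0
i=18: i≥r, start 0; Z[18]=4 grow→box=[18,22)
i=19: min(r-i=3, Z[1]=0)=0; Z[19]=0
i=20: min(r-i=2, Z[2]=0)=0; Z[20]=0
i=21: min(r-i=1, Z[3]=0)=0; Z[21]=0
i=22: i≥r, start 0; Z[22]=0

[23, 0, 0, 0, 0, 3, 0, 0, 2, 0, 0, 0, 4, 0, 0, 0, 0, 0, 4, 0, 0, 0, 0]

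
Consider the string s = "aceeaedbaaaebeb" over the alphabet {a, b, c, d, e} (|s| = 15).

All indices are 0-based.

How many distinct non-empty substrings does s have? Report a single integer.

107

sorted suffixes:
  #0 SA[0]=8  'aaaebeb'
  #1 SA[1]=9  'aaebeb'
  #2 SA[2]=0  'aceeaedbaaaebeb'
  #3 SA[3]=10  'aebeb'
  #4 SA[4]=4  'aedbaaaebeb'
  #5 SA[5]=14  'b'
  #6 SA[6]=7  'baaaebeb'
  #7 SA[7]=12  'beb'
  #8 SA[8]=1  'ceeaedbaaaebeb'
  #9 SA[9]=6  'dbaaaebeb'
  #10 SA[10]=3  'eaedbaaaebeb'
  #11 SA[11]=13  'eb'
  #12 SA[12]=11  'ebeb'
  #13 SA[13]=5  'edbaaaebeb'
  #14 SA[14]=2  'eeaedbaaaebeb'

SA = [8, 9, 0, 10, 4, 14, 7, 12, 1, 6, 3, 13, 11, 5, 2]
[i] adj suffixes → lcp
  [1] 8/9 → 2 ('aa')
  [2] 9/0 → 1 ('a')
  [3] 0/10 → 1 ('a')
  [4] 10/4 → 2 ('ae')
  [5] 4/14 → 0 ('')
  [6] 14/7 → 1 ('b')
  [7] 7/12 → 1 ('b')
  [8] 12/1 → 0 ('')
  [9] 1/6 → 0 ('')
  [10] 6/3 → 0 ('')
  [11] 3/13 → 1 ('e')
  [12] 13/11 → 2 ('eb')
  [13] 11/5 → 1 ('e')
  [14] 5/2 → 1 ('e')

n(n+1)/2 = 15·16/2 = 120
Σ LCP = 0 + 2 + 1 + 1 + 2 + 0 + 1 + 1 + 0 + 0 + 0 + 1 + 2 + 1 + 1 = 13
distinct = 120 − 13 = 107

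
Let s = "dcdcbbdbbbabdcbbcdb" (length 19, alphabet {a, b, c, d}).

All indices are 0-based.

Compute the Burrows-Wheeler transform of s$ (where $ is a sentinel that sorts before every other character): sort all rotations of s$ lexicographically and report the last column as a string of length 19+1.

bbdbbdccbbaddbdcbbc$

rank  rotation              last
    0  $dcdcbbdbbbabdcbbcdb  b
    1  abdcbbcdb$dcdcbbdbbb  b
    2  b$dcdcbbdbbbabdcbbcd  d
    3  babdcbbcdb$dcdcbbdbb  b
    4  bbabdcbbcdb$dcdcbbdb  b
    5  bbbabdcbbcdb$dcdcbbd  d
    6  bbcdb$dcdcbbdbbbabdc  c
    7  bbdbbbabdcbbcdb$dcdc  c
    8  bcdb$dcdcbbdbbbabdcb  b
    9  bdbbbabdcbbcdb$dcdcb  b
   10  bdcbbcdb$dcdcbbdbbba  a
   11  cbbcdb$dcdcbbdbbbabd  d
   12  cbbdbbbabdcbbcdb$dcd  d
   13  cdb$dcdcbbdbbbabdcbb  b
   14  cdcbbdbbbabdcbbcdb$d  d
   15  db$dcdcbbdbbbabdcbbc  c
   16  dbbbabdcbbcdb$dcdcbb  b
   17  dcbbcdb$dcdcbbdbbbab  b
   18  dcbbdbbbabdcbbcdb$dc  c
   19  dcdcbbdbbbabdcbbcdb$  $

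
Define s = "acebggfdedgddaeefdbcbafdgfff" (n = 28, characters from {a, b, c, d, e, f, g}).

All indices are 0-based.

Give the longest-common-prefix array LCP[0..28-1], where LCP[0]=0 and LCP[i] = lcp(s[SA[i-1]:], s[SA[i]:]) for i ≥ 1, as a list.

[0, 1, 1, 0, 1, 1, 0, 1, 0, 1, 1, 1, 1, 2, 0, 1, 1, 1, 0, 1, 2, 2, 1, 2, 0, 1, 2, 1]

sorted suffixes:
  #0 SA[0]=0  'acebggfdedgddaeefdbcbafdgfff'
  #1 SA[1]=13  'aeefdbcbafdgfff'
  #2 SA[2]=21  'afdgfff'
  #3 SA[3]=20  'bafdgfff'
  #4 SA[4]=18  'bcbafdgfff'
  #5 SA[5]=3  'bggfdedgddaeefdbcbafdgfff'
  #6 SA[6]=19  'cbafdgfff'
  #7 SA[7]=1  'cebggfdedgddaeefdbcbafdgfff'
  #8 SA[8]=12  'daeefdbcbafdgfff'
  #9 SA[9]=17  'dbcbafdgfff'
  #10 SA[10]=11  'ddaeefdbcbafdgfff'
  #11 SA[11]=7  'dedgddaeefdbcbafdgfff'
  #12 SA[12]=9  'dgddaeefdbcbafdgfff'
  #13 SA[13]=23  'dgfff'
  #14 SA[14]=2  'ebggfdedgddaeefdbcbafdgfff'
  #15 SA[15]=8  'edgddaeefdbcbafdgfff'
  #16 SA[16]=14  'eefdbcbafdgfff'
  #17 SA[17]=15  'efdbcbafdgfff'
  #18 SA[18]=27  'f'
  #19 SA[19]=16  'fdbcbafdgfff'
  #20 SA[20]=6  'fdedgddaeefdbcbafdgfff'
  #21 SA[21]=22  'fdgfff'
  #22 SA[22]=26  'ff'
  #23 SA[23]=25  'fff'
  #24 SA[24]=10  'gddaeefdbcbafdgfff'
  #25 SA[25]=5  'gfdedgddaeefdbcbafdgfff'
  #26 SA[26]=24  'gfff'
  #27 SA[27]=4  'ggfdedgddaeefdbcbafdgfff'

SA = [0, 13, 21, 20, 18, 3, 19, 1, 12, 17, 11, 7, 9, 23, 2, 8, 14, 15, 27, 16, 6, 22, 26, 25, 10, 5, 24, 4]
[i] adj suffixes → lcp
  [1] 0/13 → 1 ('a')
  [2] 13/21 → 1 ('a')
  [3] 21/20 → 0 ('')
  [4] 20/18 → 1 ('b')
  [5] 18/3 → 1 ('b')
  [6] 3/19 → 0 ('')
  [7] 19/1 → 1 ('c')
  [8] 1/12 → 0 ('')
  [9] 12/17 → 1 ('d')
  [10] 17/11 → 1 ('d')
  [11] 11/7 → 1 ('d')
  [12] 7/9 → 1 ('d')
  [13] 9/23 → 2 ('dg')
  [14] 23/2 → 0 ('')
  [15] 2/8 → 1 ('e')
  [16] 8/14 → 1 ('e')
  [17] 14/15 → 1 ('e')
  [18] 15/27 → 0 ('')
  [19] 27/16 → 1 ('f')
  [20] 16/6 → 2 ('fd')
  [21] 6/22 → 2 ('fd')
  [22] 22/26 → 1 ('f')
  [23] 26/25 → 2 ('ff')
  [24] 25/10 → 0 ('')
  [25] 10/5 → 1 ('g')
  [26] 5/24 → 2 ('gf')
  [27] 24/4 → 1 ('g')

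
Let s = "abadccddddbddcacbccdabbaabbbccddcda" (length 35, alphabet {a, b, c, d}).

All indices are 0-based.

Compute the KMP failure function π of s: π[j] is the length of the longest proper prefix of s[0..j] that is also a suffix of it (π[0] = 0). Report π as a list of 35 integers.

[0, 0, 1, 0, 0, 0, 0, 0, 0, 0, 0, 0, 0, 0, 1, 0, 0, 0, 0, 0, 1, 2, 0, 1, 1, 2, 0, 0, 0, 0, 0, 0, 0, 0, 1]

π[0] = 0
j=1 s[j]='b': π[1]=0 (border '')
j=2 s[j]='a': π[2]=1 (border 'a')
j=3 s[j]='d': k: 1→0; π[3]=0 (border '')
j=4 s[j]='c': π[4]=0 (border '')
j=5 s[j]='c': π[5]=0 (border '')
j=6 s[j]='d': π[6]=0 (border '')
j=7 s[j]='d': π[7]=0 (border '')
j=8 s[j]='d': π[8]=0 (border '')
j=9 s[j]='d': π[9]=0 (border '')
j=10 s[j]='b': π[10]=0 (border '')
j=11 s[j]='d': π[11]=0 (border '')
j=12 s[j]='d': π[12]=0 (border '')
j=13 s[j]='c': π[13]=0 (border '')
j=14 s[j]='a': π[14]=1 (border 'a')
j=15 s[j]='c': k: 1→0; π[15]=0 (border '')
j=16 s[j]='b': π[16]=0 (border '')
j=17 s[j]='c': π[17]=0 (border '')
j=18 s[j]='c': π[18]=0 (border '')
j=19 s[j]='d': π[19]=0 (border '')
j=20 s[j]='a': π[20]=1 (border 'a')
j=21 s[j]='b': π[21]=2 (border 'ab')
j=22 s[j]='b': k: 2→0; π[22]=0 (border '')
j=23 s[j]='a': π[23]=1 (border 'a')
j=24 s[j]='a': k: 1→0; π[24]=1 (border 'a')
j=25 s[j]='b': π[25]=2 (border 'ab')
j=26 s[j]='b': k: 2→0; π[26]=0 (border '')
j=27 s[j]='b': π[27]=0 (border '')
j=28 s[j]='c': π[28]=0 (border '')
j=29 s[j]='c': π[29]=0 (border '')
j=30 s[j]='d': π[30]=0 (border '')
j=31 s[j]='d': π[31]=0 (border '')
j=32 s[j]='c': π[32]=0 (border '')
j=33 s[j]='d': π[33]=0 (border '')
j=34 s[j]='a': π[34]=1 (border 'a')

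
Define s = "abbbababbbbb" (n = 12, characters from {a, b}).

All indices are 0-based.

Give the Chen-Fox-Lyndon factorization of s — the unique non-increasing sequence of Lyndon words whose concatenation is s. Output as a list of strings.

emit factor 1: 'abbb' (i=0, period=4)
emit factor 2: 'ababbbbb' (i=4, period=8)

["abbb", "ababbbbb"]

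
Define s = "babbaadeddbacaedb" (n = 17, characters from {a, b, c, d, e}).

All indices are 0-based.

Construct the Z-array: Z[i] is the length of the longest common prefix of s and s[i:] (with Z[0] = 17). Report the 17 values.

[17, 0, 1, 2, 0, 0, 0, 0, 0, 0, 2, 0, 0, 0, 0, 0, 1]

Z[0]=17
i=1: outside box; Z[1]=0
i=2: outside box; Z[2]=1 extend→box=[2,3)
i=3: outside box; Z[3]=2 extend→box=[3,5)
i=4: min(r-i=1, Z[1]=0)=0; Z[4]=0
i=5: outside box; Z[5]=0
i=6: outside box; Z[6]=0
i=7: outside box; Z[7]=0
i=8: outside box; Z[8]=0
i=9: outside box; Z[9]=0
i=10: outside box; Z[10]=2 extend→box=[10,12)
i=11: min(r-i=1, Z[1]=0)=0; Z[11]=0
i=12: outside box; Z[12]=0
i=13: outside box; Z[13]=0
i=14: outside box; Z[14]=0
i=15: outside box; Z[15]=0
i=16: outside box; Z[16]=1 extend→box=[16,17)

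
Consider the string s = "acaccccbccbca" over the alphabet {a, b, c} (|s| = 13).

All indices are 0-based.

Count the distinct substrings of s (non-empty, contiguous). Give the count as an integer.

70

rank | idx | suffix
   0 |  12 | a
   1 |   0 | acaccccbccbca
   2 |   2 | accccbccbca
   3 |  10 | bca
   4 |   7 | bccbca
   5 |  11 | ca
   6 |   1 | caccccbccbca
   7 |   9 | cbca
   8 |   6 | cbccbca
   9 |   8 | ccbca
  10 |   5 | ccbccbca
  11 |   4 | cccbccbca
  12 |   3 | ccccbccbca

SA = [12, 0, 2, 10, 7, 11, 1, 9, 6, 8, 5, 4, 3]
rank  pair      lcp
   1  s[12:],s[0:]  1  'a'
   2  s[0:],s[2:]  2  'ac'
   3  s[2:],s[10:]  0  ''
   4  s[10:],s[7:]  2  'bc'
   5  s[7:],s[11:]  0  ''
   6  s[11:],s[1:]  2  'ca'
   7  s[1:],s[9:]  1  'c'
   8  s[9:],s[6:]  3  'cbc'
   9  s[6:],s[8:]  1  'c'
  10  s[8:],s[5:]  4  'ccbc'
  11  s[5:],s[4:]  2  'cc'
  12  s[4:],s[3:]  3  'ccc'

n(n+1)/2 = 13·14/2 = 91
Σ LCP = 0 + 1 + 2 + 0 + 2 + 0 + 2 + 1 + 3 + 1 + 4 + 2 + 3 = 21
distinct = 91 − 21 = 70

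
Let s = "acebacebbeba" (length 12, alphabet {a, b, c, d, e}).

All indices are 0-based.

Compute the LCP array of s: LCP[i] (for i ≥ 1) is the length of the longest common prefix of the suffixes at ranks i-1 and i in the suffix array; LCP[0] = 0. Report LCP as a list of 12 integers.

rank→(start, suffix):
  0 → (11, 'a')
  1 → (0, 'acebacebbeba')
  2 → (4, 'acebbeba')
  3 → (10, 'ba')
  4 → (3, 'bacebbeba')
  5 → (7, 'bbeba')
  6 → (8, 'beba')
  7 → (1, 'cebacebbeba')
  8 → (5, 'cebbeba')
  9 → (9, 'eba')
  10 → (2, 'ebacebbeba')
  11 → (6, 'ebbeba')

SA = [11, 0, 4, 10, 3, 7, 8, 1, 5, 9, 2, 6]
[i] adj suffixes → lcp
  [1] 11/0 → 1 ('a')
  [2] 0/4 → 4 ('aceb')
  [3] 4/10 → 0 ('')
  [4] 10/3 → 2 ('ba')
  [5] 3/7 → 1 ('b')
  [6] 7/8 → 1 ('b')
  [7] 8/1 → 0 ('')
  [8] 1/5 → 3 ('ceb')
  [9] 5/9 → 0 ('')
  [10] 9/2 → 3 ('eba')
  [11] 2/6 → 2 ('eb')

[0, 1, 4, 0, 2, 1, 1, 0, 3, 0, 3, 2]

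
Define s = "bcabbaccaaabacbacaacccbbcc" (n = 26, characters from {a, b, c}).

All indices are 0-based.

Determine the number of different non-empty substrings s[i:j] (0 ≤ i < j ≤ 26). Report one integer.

308

rank→(start, suffix):
  0 → (8, 'aaabacbacaacccbbcc')
  1 → (9, 'aabacbacaacccbbcc')
  2 → (17, 'aacccbbcc')
  3 → (10, 'abacbacaacccbbcc')
  4 → (2, 'abbaccaaabacbacaacccbbcc')
  5 → (15, 'acaacccbbcc')
  6 → (12, 'acbacaacccbbcc')
  7 → (5, 'accaaabacbacaacccbbcc')
  8 → (18, 'acccbbcc')
  9 → (14, 'bacaacccbbcc')
  10 → (11, 'bacbacaacccbbcc')
  11 → (4, 'baccaaabacbacaacccbbcc')
  12 → (3, 'bbaccaaabacbacaacccbbcc')
  13 → (22, 'bbcc')
  14 → (0, 'bcabbaccaaabacbacaacccbbcc')
  15 → (23, 'bcc')
  16 → (25, 'c')
  17 → (7, 'caaabacbacaacccbbcc')
  18 → (16, 'caacccbbcc')
  19 → (1, 'cabbaccaaabacbacaacccbbcc')
  20 → (13, 'cbacaacccbbcc')
  21 → (21, 'cbbcc')
  22 → (24, 'cc')
  23 → (6, 'ccaaabacbacaacccbbcc')
  24 → (20, 'ccbbcc')
  25 → (19, 'cccbbcc')

SA = [8, 9, 17, 10, 2, 15, 12, 5, 18, 14, 11, 4, 3, 22, 0, 23, 25, 7, 16, 1, 13, 21, 24, 6, 20, 19]
[i] adj suffixes → lcp
  [1] 8/9 → 2 ('aa')
  [2] 9/17 → 2 ('aa')
  [3] 17/10 → 1 ('a')
  [4] 10/2 → 2 ('ab')
  [5] 2/15 → 1 ('a')
  [6] 15/12 → 2 ('ac')
  [7] 12/5 → 2 ('ac')
  [8] 5/18 → 3 ('acc')
  [9] 18/14 → 0 ('')
  [10] 14/11 → 3 ('bac')
  [11] 11/4 → 3 ('bac')
  [12] 4/3 → 1 ('b')
  [13] 3/22 → 2 ('bb')
  [14] 22/0 → 1 ('b')
  [15] 0/23 → 2 ('bc')
  [16] 23/25 → 0 ('')
  [17] 25/7 → 1 ('c')
  [18] 7/16 → 3 ('caa')
  [19] 16/1 → 2 ('ca')
  [20] 1/13 → 1 ('c')
  [21] 13/21 → 2 ('cb')
  [22] 21/24 → 1 ('c')
  [23] 24/6 → 2 ('cc')
  [24] 6/20 → 2 ('cc')
  [25] 20/19 → 2 ('cc')

n(n+1)/2 = 26·27/2 = 351
Σ LCP = 0 + 2 + 2 + 1 + 2 + 1 + 2 + 2 + 3 + 0 + 3 + 3 + 1 + 2 + 1 + 2 + 0 + 1 + 3 + 2 + 1 + 2 + 1 + 2 + 2 + 2 = 43
distinct = 351 − 43 = 308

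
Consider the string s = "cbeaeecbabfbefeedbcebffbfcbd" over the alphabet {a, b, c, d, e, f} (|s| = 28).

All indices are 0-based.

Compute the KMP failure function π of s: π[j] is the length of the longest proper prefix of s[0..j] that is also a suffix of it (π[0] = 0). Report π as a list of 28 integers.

π[0] = 0
j=1 s[j]='b': π[1]=0 (border '')
j=2 s[j]='e': π[2]=0 (border '')
j=3 s[j]='a': π[3]=0 (border '')
j=4 s[j]='e': π[4]=0 (border '')
j=5 s[j]='e': π[5]=0 (border '')
j=6 s[j]='c': π[6]=1 (border 'c')
j=7 s[j]='b': π[7]=2 (border 'cb')
j=8 s[j]='a': k: 2→0; π[8]=0 (border '')
j=9 s[j]='b': π[9]=0 (border '')
j=10 s[j]='f': π[10]=0 (border '')
j=11 s[j]='b': π[11]=0 (border '')
j=12 s[j]='e': π[12]=0 (border '')
j=13 s[j]='f': π[13]=0 (border '')
j=14 s[j]='e': π[14]=0 (border '')
j=15 s[j]='e': π[15]=0 (border '')
j=16 s[j]='d': π[16]=0 (border '')
j=17 s[j]='b': π[17]=0 (border '')
j=18 s[j]='c': π[18]=1 (border 'c')
j=19 s[j]='e': k: 1→0; π[19]=0 (border '')
j=20 s[j]='b': π[20]=0 (border '')
j=21 s[j]='f': π[21]=0 (border '')
j=22 s[j]='f': π[22]=0 (border '')
j=23 s[j]='b': π[23]=0 (border '')
j=24 s[j]='f': π[24]=0 (border '')
j=25 s[j]='c': π[25]=1 (border 'c')
j=26 s[j]='b': π[26]=2 (border 'cb')
j=27 s[j]='d': k: 2→0; π[27]=0 (border '')

[0, 0, 0, 0, 0, 0, 1, 2, 0, 0, 0, 0, 0, 0, 0, 0, 0, 0, 1, 0, 0, 0, 0, 0, 0, 1, 2, 0]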